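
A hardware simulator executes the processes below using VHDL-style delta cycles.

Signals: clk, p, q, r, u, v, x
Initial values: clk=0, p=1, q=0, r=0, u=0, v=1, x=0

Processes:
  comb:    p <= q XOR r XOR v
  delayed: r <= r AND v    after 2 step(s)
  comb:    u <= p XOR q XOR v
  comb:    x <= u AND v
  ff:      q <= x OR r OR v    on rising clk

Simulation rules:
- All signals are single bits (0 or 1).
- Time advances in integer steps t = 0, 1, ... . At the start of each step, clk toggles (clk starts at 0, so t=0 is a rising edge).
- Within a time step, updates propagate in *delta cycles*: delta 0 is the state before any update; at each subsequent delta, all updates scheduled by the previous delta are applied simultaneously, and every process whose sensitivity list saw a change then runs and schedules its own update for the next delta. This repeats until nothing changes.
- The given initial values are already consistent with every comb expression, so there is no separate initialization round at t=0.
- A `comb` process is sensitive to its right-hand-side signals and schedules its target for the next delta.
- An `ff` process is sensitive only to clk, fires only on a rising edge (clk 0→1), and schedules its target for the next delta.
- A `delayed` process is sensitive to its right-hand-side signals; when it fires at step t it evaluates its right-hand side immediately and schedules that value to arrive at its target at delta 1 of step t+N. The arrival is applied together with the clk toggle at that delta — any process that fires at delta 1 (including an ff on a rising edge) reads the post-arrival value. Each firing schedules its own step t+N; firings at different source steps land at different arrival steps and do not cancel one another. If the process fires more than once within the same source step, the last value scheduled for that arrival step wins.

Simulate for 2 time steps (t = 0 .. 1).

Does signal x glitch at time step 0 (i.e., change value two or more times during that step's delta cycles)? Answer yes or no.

[bits: u,v,p,clk,x,r,q]
t=0: Δ0=0110000 Δ1=0111000 Δ2=0111001 Δ3=1101001 Δ4=0101101 Δ5=0101001 | 5Δ
t=1: Δ0=0101001 Δ1=0100001 | 1Δ

yes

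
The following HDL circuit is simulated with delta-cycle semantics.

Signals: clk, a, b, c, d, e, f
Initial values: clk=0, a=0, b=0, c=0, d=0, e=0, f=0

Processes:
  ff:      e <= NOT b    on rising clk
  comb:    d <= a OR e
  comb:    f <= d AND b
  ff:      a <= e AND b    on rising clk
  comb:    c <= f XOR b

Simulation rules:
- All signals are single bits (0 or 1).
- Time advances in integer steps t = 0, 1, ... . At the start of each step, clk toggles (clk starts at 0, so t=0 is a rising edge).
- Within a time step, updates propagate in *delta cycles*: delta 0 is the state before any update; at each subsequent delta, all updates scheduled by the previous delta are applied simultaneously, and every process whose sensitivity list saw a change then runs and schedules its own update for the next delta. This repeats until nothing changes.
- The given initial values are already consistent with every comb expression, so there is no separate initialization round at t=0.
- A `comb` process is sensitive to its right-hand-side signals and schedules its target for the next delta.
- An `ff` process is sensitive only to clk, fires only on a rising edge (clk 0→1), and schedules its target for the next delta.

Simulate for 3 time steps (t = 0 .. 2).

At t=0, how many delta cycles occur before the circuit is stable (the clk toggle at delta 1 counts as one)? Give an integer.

3

t=0 Δ0: e=0 a=0 f=0 b=0 d=0 c=0 clk=0
  Δ1: clk:0→1
  Δ2: e:0→1
  Δ3: d:0→1
  (3Δ to stable)
t=1 Δ0: e=1 a=0 f=0 b=0 d=1 c=0 clk=1
  Δ1: clk:1→0
  (1Δ to stable)
t=2 Δ0: e=1 a=0 f=0 b=0 d=1 c=0 clk=0
  Δ1: clk:0→1
  (1Δ to stable)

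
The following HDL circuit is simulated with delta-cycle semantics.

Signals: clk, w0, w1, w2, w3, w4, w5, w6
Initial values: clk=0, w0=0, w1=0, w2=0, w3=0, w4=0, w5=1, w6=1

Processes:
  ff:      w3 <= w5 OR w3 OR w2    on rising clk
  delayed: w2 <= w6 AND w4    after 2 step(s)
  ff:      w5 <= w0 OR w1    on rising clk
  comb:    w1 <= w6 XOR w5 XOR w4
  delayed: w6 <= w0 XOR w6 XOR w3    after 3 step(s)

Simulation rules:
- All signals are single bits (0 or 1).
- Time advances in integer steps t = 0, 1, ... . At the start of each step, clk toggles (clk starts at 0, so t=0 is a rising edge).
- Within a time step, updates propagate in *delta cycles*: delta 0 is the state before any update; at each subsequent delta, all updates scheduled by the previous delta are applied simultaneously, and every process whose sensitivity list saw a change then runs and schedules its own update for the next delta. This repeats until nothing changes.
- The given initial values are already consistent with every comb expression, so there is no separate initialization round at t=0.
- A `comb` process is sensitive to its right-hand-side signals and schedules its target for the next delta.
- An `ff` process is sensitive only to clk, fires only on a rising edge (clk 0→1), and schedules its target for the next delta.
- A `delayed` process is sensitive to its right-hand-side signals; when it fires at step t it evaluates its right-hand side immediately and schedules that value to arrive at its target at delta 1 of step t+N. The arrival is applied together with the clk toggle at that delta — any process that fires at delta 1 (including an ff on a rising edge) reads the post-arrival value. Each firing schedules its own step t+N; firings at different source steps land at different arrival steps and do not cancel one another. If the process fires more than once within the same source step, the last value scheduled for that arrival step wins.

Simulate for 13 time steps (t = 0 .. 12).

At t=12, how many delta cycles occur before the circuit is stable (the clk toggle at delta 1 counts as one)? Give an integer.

t0.Δ0 w0=0 w4=0 clk=0 w6=1 w3=0 w2=0 w5=1 w1=0
t0.Δ1 w0=0 w4=0 clk=1 w6=1 w3=0 w2=0 w5=1 w1=0
t0.Δ2 w0=0 w4=0 clk=1 w6=1 w3=1 w2=0 w5=0 w1=0
t0.Δ3 w0=0 w4=0 clk=1 w6=1 w3=1 w2=0 w5=0 w1=1
t1.Δ0 w0=0 w4=0 clk=1 w6=1 w3=1 w2=0 w5=0 w1=1
t1.Δ1 w0=0 w4=0 clk=0 w6=1 w3=1 w2=0 w5=0 w1=1
t2.Δ0 w0=0 w4=0 clk=0 w6=1 w3=1 w2=0 w5=0 w1=1
t2.Δ1 w0=0 w4=0 clk=1 w6=1 w3=1 w2=0 w5=0 w1=1
t2.Δ2 w0=0 w4=0 clk=1 w6=1 w3=1 w2=0 w5=1 w1=1
t2.Δ3 w0=0 w4=0 clk=1 w6=1 w3=1 w2=0 w5=1 w1=0
t3.Δ0 w0=0 w4=0 clk=1 w6=1 w3=1 w2=0 w5=1 w1=0
t3.Δ1 w0=0 w4=0 clk=0 w6=0 w3=1 w2=0 w5=1 w1=0
t3.Δ2 w0=0 w4=0 clk=0 w6=0 w3=1 w2=0 w5=1 w1=1
t4.Δ0 w0=0 w4=0 clk=0 w6=0 w3=1 w2=0 w5=1 w1=1
t4.Δ1 w0=0 w4=0 clk=1 w6=0 w3=1 w2=0 w5=1 w1=1
t5.Δ0 w0=0 w4=0 clk=1 w6=0 w3=1 w2=0 w5=1 w1=1
t5.Δ1 w0=0 w4=0 clk=0 w6=0 w3=1 w2=0 w5=1 w1=1
t6.Δ0 w0=0 w4=0 clk=0 w6=0 w3=1 w2=0 w5=1 w1=1
t6.Δ1 w0=0 w4=0 clk=1 w6=1 w3=1 w2=0 w5=1 w1=1
t6.Δ2 w0=0 w4=0 clk=1 w6=1 w3=1 w2=0 w5=1 w1=0
t7.Δ0 w0=0 w4=0 clk=1 w6=1 w3=1 w2=0 w5=1 w1=0
t7.Δ1 w0=0 w4=0 clk=0 w6=1 w3=1 w2=0 w5=1 w1=0
t8.Δ0 w0=0 w4=0 clk=0 w6=1 w3=1 w2=0 w5=1 w1=0
t8.Δ1 w0=0 w4=0 clk=1 w6=1 w3=1 w2=0 w5=1 w1=0
t8.Δ2 w0=0 w4=0 clk=1 w6=1 w3=1 w2=0 w5=0 w1=0
t8.Δ3 w0=0 w4=0 clk=1 w6=1 w3=1 w2=0 w5=0 w1=1
t9.Δ0 w0=0 w4=0 clk=1 w6=1 w3=1 w2=0 w5=0 w1=1
t9.Δ1 w0=0 w4=0 clk=0 w6=0 w3=1 w2=0 w5=0 w1=1
t9.Δ2 w0=0 w4=0 clk=0 w6=0 w3=1 w2=0 w5=0 w1=0
t10.Δ0 w0=0 w4=0 clk=0 w6=0 w3=1 w2=0 w5=0 w1=0
t10.Δ1 w0=0 w4=0 clk=1 w6=0 w3=1 w2=0 w5=0 w1=0
t11.Δ0 w0=0 w4=0 clk=1 w6=0 w3=1 w2=0 w5=0 w1=0
t11.Δ1 w0=0 w4=0 clk=0 w6=0 w3=1 w2=0 w5=0 w1=0
t12.Δ0 w0=0 w4=0 clk=0 w6=0 w3=1 w2=0 w5=0 w1=0
t12.Δ1 w0=0 w4=0 clk=1 w6=1 w3=1 w2=0 w5=0 w1=0
t12.Δ2 w0=0 w4=0 clk=1 w6=1 w3=1 w2=0 w5=0 w1=1

2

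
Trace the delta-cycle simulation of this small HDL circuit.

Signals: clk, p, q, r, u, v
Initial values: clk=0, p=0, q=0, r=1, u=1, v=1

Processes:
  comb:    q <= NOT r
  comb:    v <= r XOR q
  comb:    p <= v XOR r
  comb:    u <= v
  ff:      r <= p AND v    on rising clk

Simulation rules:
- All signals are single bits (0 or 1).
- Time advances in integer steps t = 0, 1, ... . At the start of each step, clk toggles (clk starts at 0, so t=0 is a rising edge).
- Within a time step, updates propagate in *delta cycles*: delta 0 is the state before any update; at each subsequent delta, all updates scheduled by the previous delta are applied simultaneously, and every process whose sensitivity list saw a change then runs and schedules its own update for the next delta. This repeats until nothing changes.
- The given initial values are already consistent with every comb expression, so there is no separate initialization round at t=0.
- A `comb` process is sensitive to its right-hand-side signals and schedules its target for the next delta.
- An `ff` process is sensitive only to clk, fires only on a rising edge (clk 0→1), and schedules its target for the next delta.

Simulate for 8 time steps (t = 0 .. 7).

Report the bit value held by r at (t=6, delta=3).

1

t=0 Δ0: p=0 u=1 r=1 q=0 v=1 clk=0
  Δ1: clk:0→1
  Δ2: r:1→0
  Δ3: p:0→1, q:0→1, v:1→0
  Δ4: p:1→0, u:1→0, v:0→1
  Δ5: p:0→1, u:0→1
  (5Δ to stable)
t=1 Δ0: p=1 u=1 r=0 q=1 v=1 clk=1
  Δ1: clk:1→0
  (1Δ to stable)
t=2 Δ0: p=1 u=1 r=0 q=1 v=1 clk=0
  Δ1: clk:0→1
  Δ2: r:0→1
  Δ3: p:1→0, q:1→0, v:1→0
  Δ4: p:0→1, u:1→0, v:0→1
  Δ5: p:1→0, u:0→1
  (5Δ to stable)
t=3 Δ0: p=0 u=1 r=1 q=0 v=1 clk=1
  Δ1: clk:1→0
  (1Δ to stable)
t=4 Δ0: p=0 u=1 r=1 q=0 v=1 clk=0
  Δ1: clk:0→1
  Δ2: r:1→0
  Δ3: p:0→1, q:0→1, v:1→0
  Δ4: p:1→0, u:1→0, v:0→1
  Δ5: p:0→1, u:0→1
  (5Δ to stable)
t=5 Δ0: p=1 u=1 r=0 q=1 v=1 clk=1
  Δ1: clk:1→0
  (1Δ to stable)
t=6 Δ0: p=1 u=1 r=0 q=1 v=1 clk=0
  Δ1: clk:0→1
  Δ2: r:0→1
  Δ3: p:1→0, q:1→0, v:1→0
  Δ4: p:0→1, u:1→0, v:0→1
  Δ5: p:1→0, u:0→1
  (5Δ to stable)
t=7 Δ0: p=0 u=1 r=1 q=0 v=1 clk=1
  Δ1: clk:1→0
  (1Δ to stable)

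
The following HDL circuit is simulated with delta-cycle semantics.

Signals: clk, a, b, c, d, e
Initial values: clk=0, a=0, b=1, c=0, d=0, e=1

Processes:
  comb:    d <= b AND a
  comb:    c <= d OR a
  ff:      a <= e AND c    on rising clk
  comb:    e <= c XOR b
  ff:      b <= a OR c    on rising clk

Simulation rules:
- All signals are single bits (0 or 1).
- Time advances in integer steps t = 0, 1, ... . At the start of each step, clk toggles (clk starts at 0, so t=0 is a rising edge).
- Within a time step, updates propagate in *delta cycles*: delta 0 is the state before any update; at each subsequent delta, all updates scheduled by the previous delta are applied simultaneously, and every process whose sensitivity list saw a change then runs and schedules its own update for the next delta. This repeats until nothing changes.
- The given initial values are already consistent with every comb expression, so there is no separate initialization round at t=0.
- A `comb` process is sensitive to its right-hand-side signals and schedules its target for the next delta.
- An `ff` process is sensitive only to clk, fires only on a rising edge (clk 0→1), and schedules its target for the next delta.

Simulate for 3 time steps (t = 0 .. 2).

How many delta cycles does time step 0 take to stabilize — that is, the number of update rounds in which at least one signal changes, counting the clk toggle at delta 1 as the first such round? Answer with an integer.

[bits: d,b,c,clk,e,a]
t=0: Δ0=010010 Δ1=010110 Δ2=000110 Δ3=000100 | 3Δ
t=1: Δ0=000100 Δ1=000000 | 1Δ
t=2: Δ0=000000 Δ1=000100 | 1Δ

3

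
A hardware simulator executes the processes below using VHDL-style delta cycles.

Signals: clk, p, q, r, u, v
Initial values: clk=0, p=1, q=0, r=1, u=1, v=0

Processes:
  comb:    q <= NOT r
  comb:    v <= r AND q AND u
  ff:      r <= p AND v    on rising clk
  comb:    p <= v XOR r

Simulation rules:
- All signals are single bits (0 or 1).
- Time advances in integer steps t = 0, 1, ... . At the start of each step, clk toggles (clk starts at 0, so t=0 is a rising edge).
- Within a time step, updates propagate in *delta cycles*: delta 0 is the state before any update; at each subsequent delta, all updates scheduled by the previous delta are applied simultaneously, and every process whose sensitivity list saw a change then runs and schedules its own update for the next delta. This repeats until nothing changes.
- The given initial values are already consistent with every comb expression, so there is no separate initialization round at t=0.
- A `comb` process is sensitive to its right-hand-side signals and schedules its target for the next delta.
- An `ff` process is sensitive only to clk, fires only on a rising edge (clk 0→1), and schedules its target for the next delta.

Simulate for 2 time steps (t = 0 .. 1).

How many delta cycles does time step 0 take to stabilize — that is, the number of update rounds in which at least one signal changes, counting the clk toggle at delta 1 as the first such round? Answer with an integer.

t0.Δ0 r=1 q=0 u=1 clk=0 p=1 v=0
t0.Δ1 r=1 q=0 u=1 clk=1 p=1 v=0
t0.Δ2 r=0 q=0 u=1 clk=1 p=1 v=0
t0.Δ3 r=0 q=1 u=1 clk=1 p=0 v=0
t1.Δ0 r=0 q=1 u=1 clk=1 p=0 v=0
t1.Δ1 r=0 q=1 u=1 clk=0 p=0 v=0

3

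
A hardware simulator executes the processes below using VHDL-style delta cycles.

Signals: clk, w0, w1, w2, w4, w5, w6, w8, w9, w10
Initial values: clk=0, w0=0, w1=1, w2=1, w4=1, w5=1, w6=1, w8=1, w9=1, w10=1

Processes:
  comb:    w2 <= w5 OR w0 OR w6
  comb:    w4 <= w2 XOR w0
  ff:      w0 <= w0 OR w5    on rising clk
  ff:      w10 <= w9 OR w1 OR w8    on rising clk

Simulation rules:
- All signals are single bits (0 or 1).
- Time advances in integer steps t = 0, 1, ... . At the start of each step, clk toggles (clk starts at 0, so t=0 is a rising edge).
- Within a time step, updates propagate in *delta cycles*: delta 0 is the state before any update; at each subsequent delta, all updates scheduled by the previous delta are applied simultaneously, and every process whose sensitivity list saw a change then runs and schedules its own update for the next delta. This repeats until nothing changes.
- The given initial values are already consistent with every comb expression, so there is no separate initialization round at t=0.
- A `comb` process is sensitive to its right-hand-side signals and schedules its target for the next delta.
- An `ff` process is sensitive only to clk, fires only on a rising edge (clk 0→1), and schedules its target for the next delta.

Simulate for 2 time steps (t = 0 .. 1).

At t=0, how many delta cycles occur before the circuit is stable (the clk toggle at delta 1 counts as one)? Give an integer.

3

[bits: w0,w9,w2,w5,clk,w4,w6,w1,w10,w8]
t=0: Δ0=0111011111 Δ1=0111111111 Δ2=1111111111 Δ3=1111101111 | 3Δ
t=1: Δ0=1111101111 Δ1=1111001111 | 1Δ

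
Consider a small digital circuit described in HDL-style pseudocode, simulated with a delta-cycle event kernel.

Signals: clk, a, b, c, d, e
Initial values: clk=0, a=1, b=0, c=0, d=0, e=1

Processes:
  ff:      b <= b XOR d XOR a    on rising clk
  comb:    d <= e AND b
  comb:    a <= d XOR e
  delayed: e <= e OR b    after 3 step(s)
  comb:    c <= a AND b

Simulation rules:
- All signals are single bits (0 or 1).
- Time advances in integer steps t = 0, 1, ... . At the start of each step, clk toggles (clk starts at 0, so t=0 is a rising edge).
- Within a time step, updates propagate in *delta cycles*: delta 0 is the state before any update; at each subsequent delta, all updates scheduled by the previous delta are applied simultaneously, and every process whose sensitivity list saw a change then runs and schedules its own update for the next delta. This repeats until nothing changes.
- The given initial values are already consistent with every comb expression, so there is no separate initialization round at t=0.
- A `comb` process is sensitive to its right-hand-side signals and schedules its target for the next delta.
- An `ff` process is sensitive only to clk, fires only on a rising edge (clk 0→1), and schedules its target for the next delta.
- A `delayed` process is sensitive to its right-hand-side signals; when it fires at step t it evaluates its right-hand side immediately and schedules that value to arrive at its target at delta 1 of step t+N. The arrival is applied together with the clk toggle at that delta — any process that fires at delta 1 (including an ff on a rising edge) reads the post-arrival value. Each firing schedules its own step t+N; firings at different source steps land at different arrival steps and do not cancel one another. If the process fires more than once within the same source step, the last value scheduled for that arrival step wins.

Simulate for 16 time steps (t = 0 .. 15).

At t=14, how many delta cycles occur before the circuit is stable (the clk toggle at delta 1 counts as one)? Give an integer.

t=0 Δ0: a=1 clk=0 b=0 c=0 d=0 e=1
  Δ1: clk:0→1
  Δ2: b:0→1
  Δ3: c:0→1, d:0→1
  Δ4: a:1→0
  Δ5: c:1→0
  (5Δ to stable)
t=1 Δ0: a=0 clk=1 b=1 c=0 d=1 e=1
  Δ1: clk:1→0
  (1Δ to stable)
t=2 Δ0: a=0 clk=0 b=1 c=0 d=1 e=1
  Δ1: clk:0→1
  Δ2: b:1→0
  Δ3: d:1→0
  Δ4: a:0→1
  (4Δ to stable)
t=3 Δ0: a=1 clk=1 b=0 c=0 d=0 e=1
  Δ1: clk:1→0
  (1Δ to stable)
t=4 Δ0: a=1 clk=0 b=0 c=0 d=0 e=1
  Δ1: clk:0→1
  Δ2: b:0→1
  Δ3: c:0→1, d:0→1
  Δ4: a:1→0
  Δ5: c:1→0
  (5Δ to stable)
t=5 Δ0: a=0 clk=1 b=1 c=0 d=1 e=1
  Δ1: clk:1→0
  (1Δ to stable)
t=6 Δ0: a=0 clk=0 b=1 c=0 d=1 e=1
  Δ1: clk:0→1
  Δ2: b:1→0
  Δ3: d:1→0
  Δ4: a:0→1
  (4Δ to stable)
t=7 Δ0: a=1 clk=1 b=0 c=0 d=0 e=1
  Δ1: clk:1→0
  (1Δ to stable)
t=8 Δ0: a=1 clk=0 b=0 c=0 d=0 e=1
  Δ1: clk:0→1
  Δ2: b:0→1
  Δ3: c:0→1, d:0→1
  Δ4: a:1→0
  Δ5: c:1→0
  (5Δ to stable)
t=9 Δ0: a=0 clk=1 b=1 c=0 d=1 e=1
  Δ1: clk:1→0
  (1Δ to stable)
t=10 Δ0: a=0 clk=0 b=1 c=0 d=1 e=1
  Δ1: clk:0→1
  Δ2: b:1→0
  Δ3: d:1→0
  Δ4: a:0→1
  (4Δ to stable)
t=11 Δ0: a=1 clk=1 b=0 c=0 d=0 e=1
  Δ1: clk:1→0
  (1Δ to stable)
t=12 Δ0: a=1 clk=0 b=0 c=0 d=0 e=1
  Δ1: clk:0→1
  Δ2: b:0→1
  Δ3: c:0→1, d:0→1
  Δ4: a:1→0
  Δ5: c:1→0
  (5Δ to stable)
t=13 Δ0: a=0 clk=1 b=1 c=0 d=1 e=1
  Δ1: clk:1→0
  (1Δ to stable)
t=14 Δ0: a=0 clk=0 b=1 c=0 d=1 e=1
  Δ1: clk:0→1
  Δ2: b:1→0
  Δ3: d:1→0
  Δ4: a:0→1
  (4Δ to stable)
t=15 Δ0: a=1 clk=1 b=0 c=0 d=0 e=1
  Δ1: clk:1→0
  (1Δ to stable)

4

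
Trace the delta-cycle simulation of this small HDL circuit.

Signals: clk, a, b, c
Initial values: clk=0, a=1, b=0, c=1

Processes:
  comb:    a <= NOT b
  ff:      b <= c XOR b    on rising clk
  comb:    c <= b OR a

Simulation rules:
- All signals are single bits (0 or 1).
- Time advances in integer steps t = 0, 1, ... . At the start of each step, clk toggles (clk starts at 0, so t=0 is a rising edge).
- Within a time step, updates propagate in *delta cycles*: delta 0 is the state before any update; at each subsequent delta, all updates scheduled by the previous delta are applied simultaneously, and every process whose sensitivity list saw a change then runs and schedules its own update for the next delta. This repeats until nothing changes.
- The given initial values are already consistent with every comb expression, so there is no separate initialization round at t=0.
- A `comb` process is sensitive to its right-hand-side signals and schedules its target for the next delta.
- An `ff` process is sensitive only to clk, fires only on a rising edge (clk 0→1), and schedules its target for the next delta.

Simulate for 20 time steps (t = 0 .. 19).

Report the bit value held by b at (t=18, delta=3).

[bits: b,clk,c,a]
t=0: Δ0=0011 Δ1=0111 Δ2=1111 Δ3=1110 | 3Δ
t=1: Δ0=1110 Δ1=1010 | 1Δ
t=2: Δ0=1010 Δ1=1110 Δ2=0110 Δ3=0101 Δ4=0111 | 4Δ
t=3: Δ0=0111 Δ1=0011 | 1Δ
t=4: Δ0=0011 Δ1=0111 Δ2=1111 Δ3=1110 | 3Δ
t=5: Δ0=1110 Δ1=1010 | 1Δ
t=6: Δ0=1010 Δ1=1110 Δ2=0110 Δ3=0101 Δ4=0111 | 4Δ
t=7: Δ0=0111 Δ1=0011 | 1Δ
t=8: Δ0=0011 Δ1=0111 Δ2=1111 Δ3=1110 | 3Δ
t=9: Δ0=1110 Δ1=1010 | 1Δ
t=10: Δ0=1010 Δ1=1110 Δ2=0110 Δ3=0101 Δ4=0111 | 4Δ
t=11: Δ0=0111 Δ1=0011 | 1Δ
t=12: Δ0=0011 Δ1=0111 Δ2=1111 Δ3=1110 | 3Δ
t=13: Δ0=1110 Δ1=1010 | 1Δ
t=14: Δ0=1010 Δ1=1110 Δ2=0110 Δ3=0101 Δ4=0111 | 4Δ
t=15: Δ0=0111 Δ1=0011 | 1Δ
t=16: Δ0=0011 Δ1=0111 Δ2=1111 Δ3=1110 | 3Δ
t=17: Δ0=1110 Δ1=1010 | 1Δ
t=18: Δ0=1010 Δ1=1110 Δ2=0110 Δ3=0101 Δ4=0111 | 4Δ
t=19: Δ0=0111 Δ1=0011 | 1Δ

0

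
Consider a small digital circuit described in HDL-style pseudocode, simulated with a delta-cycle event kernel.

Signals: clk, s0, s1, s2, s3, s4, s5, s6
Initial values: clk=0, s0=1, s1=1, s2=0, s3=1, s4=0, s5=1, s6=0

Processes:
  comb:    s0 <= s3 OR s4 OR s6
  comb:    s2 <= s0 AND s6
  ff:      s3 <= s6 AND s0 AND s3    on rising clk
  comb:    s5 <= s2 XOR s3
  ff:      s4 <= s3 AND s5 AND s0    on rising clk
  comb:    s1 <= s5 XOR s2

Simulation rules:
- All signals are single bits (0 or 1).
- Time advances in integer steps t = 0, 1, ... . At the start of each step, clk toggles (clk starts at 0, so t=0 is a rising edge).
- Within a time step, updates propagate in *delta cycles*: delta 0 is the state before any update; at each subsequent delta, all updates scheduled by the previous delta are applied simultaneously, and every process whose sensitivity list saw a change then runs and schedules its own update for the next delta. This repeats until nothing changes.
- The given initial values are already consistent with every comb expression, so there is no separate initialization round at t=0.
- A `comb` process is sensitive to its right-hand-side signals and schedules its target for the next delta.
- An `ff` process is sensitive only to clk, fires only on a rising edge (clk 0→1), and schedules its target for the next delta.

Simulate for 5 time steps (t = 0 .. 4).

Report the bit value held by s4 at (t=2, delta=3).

0

[bits: s5,s6,s4,s3,s2,s0,clk,s1]
t=0: Δ0=10010101 Δ1=10010111 Δ2=10100111 Δ3=00100111 Δ4=00100110 | 4Δ
t=1: Δ0=00100110 Δ1=00100100 | 1Δ
t=2: Δ0=00100100 Δ1=00100110 Δ2=00000110 Δ3=00000010 | 3Δ
t=3: Δ0=00000010 Δ1=00000000 | 1Δ
t=4: Δ0=00000000 Δ1=00000010 | 1Δ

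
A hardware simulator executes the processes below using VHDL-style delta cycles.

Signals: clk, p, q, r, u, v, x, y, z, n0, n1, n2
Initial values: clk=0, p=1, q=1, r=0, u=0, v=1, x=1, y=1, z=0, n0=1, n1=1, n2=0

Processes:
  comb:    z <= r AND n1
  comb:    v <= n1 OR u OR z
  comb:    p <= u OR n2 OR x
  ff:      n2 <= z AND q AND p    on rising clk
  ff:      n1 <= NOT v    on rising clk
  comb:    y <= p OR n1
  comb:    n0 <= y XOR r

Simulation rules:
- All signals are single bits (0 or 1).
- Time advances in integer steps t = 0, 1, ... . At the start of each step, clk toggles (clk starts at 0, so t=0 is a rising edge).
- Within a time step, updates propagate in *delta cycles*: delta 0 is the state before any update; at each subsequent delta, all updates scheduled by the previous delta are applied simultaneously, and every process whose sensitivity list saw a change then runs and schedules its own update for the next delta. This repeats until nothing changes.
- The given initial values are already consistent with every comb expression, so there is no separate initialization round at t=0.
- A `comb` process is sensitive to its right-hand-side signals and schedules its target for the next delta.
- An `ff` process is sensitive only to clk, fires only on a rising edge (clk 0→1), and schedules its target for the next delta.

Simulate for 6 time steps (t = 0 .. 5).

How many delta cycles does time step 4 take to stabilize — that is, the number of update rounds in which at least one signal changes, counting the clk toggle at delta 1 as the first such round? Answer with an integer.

[bits: u,z,q,p,n1,r,v,clk,y,x,n0,n2]
t=0: Δ0=001110101110 Δ1=001110111110 Δ2=001100111110 Δ3=001100011110 | 3Δ
t=1: Δ0=001100011110 Δ1=001100001110 | 1Δ
t=2: Δ0=001100001110 Δ1=001100011110 Δ2=001110011110 Δ3=001110111110 | 3Δ
t=3: Δ0=001110111110 Δ1=001110101110 | 1Δ
t=4: Δ0=001110101110 Δ1=001110111110 Δ2=001100111110 Δ3=001100011110 | 3Δ
t=5: Δ0=001100011110 Δ1=001100001110 | 1Δ

3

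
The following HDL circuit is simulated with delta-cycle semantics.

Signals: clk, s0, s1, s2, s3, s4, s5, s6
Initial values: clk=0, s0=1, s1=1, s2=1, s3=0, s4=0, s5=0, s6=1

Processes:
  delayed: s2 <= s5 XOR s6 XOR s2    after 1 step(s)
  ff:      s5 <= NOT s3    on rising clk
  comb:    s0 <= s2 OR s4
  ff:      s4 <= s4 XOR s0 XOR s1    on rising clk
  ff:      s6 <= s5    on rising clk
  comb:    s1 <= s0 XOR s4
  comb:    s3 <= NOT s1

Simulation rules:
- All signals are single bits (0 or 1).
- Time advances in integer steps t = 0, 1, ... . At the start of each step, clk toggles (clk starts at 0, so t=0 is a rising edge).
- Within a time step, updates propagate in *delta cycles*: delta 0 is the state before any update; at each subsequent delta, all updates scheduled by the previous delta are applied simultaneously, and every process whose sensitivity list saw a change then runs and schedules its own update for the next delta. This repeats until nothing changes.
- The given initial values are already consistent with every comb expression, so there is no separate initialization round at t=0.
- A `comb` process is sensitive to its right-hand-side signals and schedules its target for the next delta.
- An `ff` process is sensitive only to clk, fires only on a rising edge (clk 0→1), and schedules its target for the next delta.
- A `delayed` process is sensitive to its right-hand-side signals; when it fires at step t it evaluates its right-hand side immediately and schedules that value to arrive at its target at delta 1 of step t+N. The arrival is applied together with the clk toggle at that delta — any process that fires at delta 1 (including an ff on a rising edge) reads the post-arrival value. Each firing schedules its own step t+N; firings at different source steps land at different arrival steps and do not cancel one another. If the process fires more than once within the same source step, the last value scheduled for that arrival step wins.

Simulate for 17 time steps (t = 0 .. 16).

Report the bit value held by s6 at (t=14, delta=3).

1

t0.Δ0 s3=0 s1=1 s4=0 clk=0 s0=1 s5=0 s6=1 s2=1
t0.Δ1 s3=0 s1=1 s4=0 clk=1 s0=1 s5=0 s6=1 s2=1
t0.Δ2 s3=0 s1=1 s4=0 clk=1 s0=1 s5=1 s6=0 s2=1
t1.Δ0 s3=0 s1=1 s4=0 clk=1 s0=1 s5=1 s6=0 s2=1
t1.Δ1 s3=0 s1=1 s4=0 clk=0 s0=1 s5=1 s6=0 s2=0
t1.Δ2 s3=0 s1=1 s4=0 clk=0 s0=0 s5=1 s6=0 s2=0
t1.Δ3 s3=0 s1=0 s4=0 clk=0 s0=0 s5=1 s6=0 s2=0
t1.Δ4 s3=1 s1=0 s4=0 clk=0 s0=0 s5=1 s6=0 s2=0
t2.Δ0 s3=1 s1=0 s4=0 clk=0 s0=0 s5=1 s6=0 s2=0
t2.Δ1 s3=1 s1=0 s4=0 clk=1 s0=0 s5=1 s6=0 s2=1
t2.Δ2 s3=1 s1=0 s4=0 clk=1 s0=1 s5=0 s6=1 s2=1
t2.Δ3 s3=1 s1=1 s4=0 clk=1 s0=1 s5=0 s6=1 s2=1
t2.Δ4 s3=0 s1=1 s4=0 clk=1 s0=1 s5=0 s6=1 s2=1
t3.Δ0 s3=0 s1=1 s4=0 clk=1 s0=1 s5=0 s6=1 s2=1
t3.Δ1 s3=0 s1=1 s4=0 clk=0 s0=1 s5=0 s6=1 s2=0
t3.Δ2 s3=0 s1=1 s4=0 clk=0 s0=0 s5=0 s6=1 s2=0
t3.Δ3 s3=0 s1=0 s4=0 clk=0 s0=0 s5=0 s6=1 s2=0
t3.Δ4 s3=1 s1=0 s4=0 clk=0 s0=0 s5=0 s6=1 s2=0
t4.Δ0 s3=1 s1=0 s4=0 clk=0 s0=0 s5=0 s6=1 s2=0
t4.Δ1 s3=1 s1=0 s4=0 clk=1 s0=0 s5=0 s6=1 s2=1
t4.Δ2 s3=1 s1=0 s4=0 clk=1 s0=1 s5=0 s6=0 s2=1
t4.Δ3 s3=1 s1=1 s4=0 clk=1 s0=1 s5=0 s6=0 s2=1
t4.Δ4 s3=0 s1=1 s4=0 clk=1 s0=1 s5=0 s6=0 s2=1
t5.Δ0 s3=0 s1=1 s4=0 clk=1 s0=1 s5=0 s6=0 s2=1
t5.Δ1 s3=0 s1=1 s4=0 clk=0 s0=1 s5=0 s6=0 s2=1
t6.Δ0 s3=0 s1=1 s4=0 clk=0 s0=1 s5=0 s6=0 s2=1
t6.Δ1 s3=0 s1=1 s4=0 clk=1 s0=1 s5=0 s6=0 s2=1
t6.Δ2 s3=0 s1=1 s4=0 clk=1 s0=1 s5=1 s6=0 s2=1
t7.Δ0 s3=0 s1=1 s4=0 clk=1 s0=1 s5=1 s6=0 s2=1
t7.Δ1 s3=0 s1=1 s4=0 clk=0 s0=1 s5=1 s6=0 s2=0
t7.Δ2 s3=0 s1=1 s4=0 clk=0 s0=0 s5=1 s6=0 s2=0
t7.Δ3 s3=0 s1=0 s4=0 clk=0 s0=0 s5=1 s6=0 s2=0
t7.Δ4 s3=1 s1=0 s4=0 clk=0 s0=0 s5=1 s6=0 s2=0
t8.Δ0 s3=1 s1=0 s4=0 clk=0 s0=0 s5=1 s6=0 s2=0
t8.Δ1 s3=1 s1=0 s4=0 clk=1 s0=0 s5=1 s6=0 s2=1
t8.Δ2 s3=1 s1=0 s4=0 clk=1 s0=1 s5=0 s6=1 s2=1
t8.Δ3 s3=1 s1=1 s4=0 clk=1 s0=1 s5=0 s6=1 s2=1
t8.Δ4 s3=0 s1=1 s4=0 clk=1 s0=1 s5=0 s6=1 s2=1
t9.Δ0 s3=0 s1=1 s4=0 clk=1 s0=1 s5=0 s6=1 s2=1
t9.Δ1 s3=0 s1=1 s4=0 clk=0 s0=1 s5=0 s6=1 s2=0
t9.Δ2 s3=0 s1=1 s4=0 clk=0 s0=0 s5=0 s6=1 s2=0
t9.Δ3 s3=0 s1=0 s4=0 clk=0 s0=0 s5=0 s6=1 s2=0
t9.Δ4 s3=1 s1=0 s4=0 clk=0 s0=0 s5=0 s6=1 s2=0
t10.Δ0 s3=1 s1=0 s4=0 clk=0 s0=0 s5=0 s6=1 s2=0
t10.Δ1 s3=1 s1=0 s4=0 clk=1 s0=0 s5=0 s6=1 s2=1
t10.Δ2 s3=1 s1=0 s4=0 clk=1 s0=1 s5=0 s6=0 s2=1
t10.Δ3 s3=1 s1=1 s4=0 clk=1 s0=1 s5=0 s6=0 s2=1
t10.Δ4 s3=0 s1=1 s4=0 clk=1 s0=1 s5=0 s6=0 s2=1
t11.Δ0 s3=0 s1=1 s4=0 clk=1 s0=1 s5=0 s6=0 s2=1
t11.Δ1 s3=0 s1=1 s4=0 clk=0 s0=1 s5=0 s6=0 s2=1
t12.Δ0 s3=0 s1=1 s4=0 clk=0 s0=1 s5=0 s6=0 s2=1
t12.Δ1 s3=0 s1=1 s4=0 clk=1 s0=1 s5=0 s6=0 s2=1
t12.Δ2 s3=0 s1=1 s4=0 clk=1 s0=1 s5=1 s6=0 s2=1
t13.Δ0 s3=0 s1=1 s4=0 clk=1 s0=1 s5=1 s6=0 s2=1
t13.Δ1 s3=0 s1=1 s4=0 clk=0 s0=1 s5=1 s6=0 s2=0
t13.Δ2 s3=0 s1=1 s4=0 clk=0 s0=0 s5=1 s6=0 s2=0
t13.Δ3 s3=0 s1=0 s4=0 clk=0 s0=0 s5=1 s6=0 s2=0
t13.Δ4 s3=1 s1=0 s4=0 clk=0 s0=0 s5=1 s6=0 s2=0
t14.Δ0 s3=1 s1=0 s4=0 clk=0 s0=0 s5=1 s6=0 s2=0
t14.Δ1 s3=1 s1=0 s4=0 clk=1 s0=0 s5=1 s6=0 s2=1
t14.Δ2 s3=1 s1=0 s4=0 clk=1 s0=1 s5=0 s6=1 s2=1
t14.Δ3 s3=1 s1=1 s4=0 clk=1 s0=1 s5=0 s6=1 s2=1
t14.Δ4 s3=0 s1=1 s4=0 clk=1 s0=1 s5=0 s6=1 s2=1
t15.Δ0 s3=0 s1=1 s4=0 clk=1 s0=1 s5=0 s6=1 s2=1
t15.Δ1 s3=0 s1=1 s4=0 clk=0 s0=1 s5=0 s6=1 s2=0
t15.Δ2 s3=0 s1=1 s4=0 clk=0 s0=0 s5=0 s6=1 s2=0
t15.Δ3 s3=0 s1=0 s4=0 clk=0 s0=0 s5=0 s6=1 s2=0
t15.Δ4 s3=1 s1=0 s4=0 clk=0 s0=0 s5=0 s6=1 s2=0
t16.Δ0 s3=1 s1=0 s4=0 clk=0 s0=0 s5=0 s6=1 s2=0
t16.Δ1 s3=1 s1=0 s4=0 clk=1 s0=0 s5=0 s6=1 s2=1
t16.Δ2 s3=1 s1=0 s4=0 clk=1 s0=1 s5=0 s6=0 s2=1
t16.Δ3 s3=1 s1=1 s4=0 clk=1 s0=1 s5=0 s6=0 s2=1
t16.Δ4 s3=0 s1=1 s4=0 clk=1 s0=1 s5=0 s6=0 s2=1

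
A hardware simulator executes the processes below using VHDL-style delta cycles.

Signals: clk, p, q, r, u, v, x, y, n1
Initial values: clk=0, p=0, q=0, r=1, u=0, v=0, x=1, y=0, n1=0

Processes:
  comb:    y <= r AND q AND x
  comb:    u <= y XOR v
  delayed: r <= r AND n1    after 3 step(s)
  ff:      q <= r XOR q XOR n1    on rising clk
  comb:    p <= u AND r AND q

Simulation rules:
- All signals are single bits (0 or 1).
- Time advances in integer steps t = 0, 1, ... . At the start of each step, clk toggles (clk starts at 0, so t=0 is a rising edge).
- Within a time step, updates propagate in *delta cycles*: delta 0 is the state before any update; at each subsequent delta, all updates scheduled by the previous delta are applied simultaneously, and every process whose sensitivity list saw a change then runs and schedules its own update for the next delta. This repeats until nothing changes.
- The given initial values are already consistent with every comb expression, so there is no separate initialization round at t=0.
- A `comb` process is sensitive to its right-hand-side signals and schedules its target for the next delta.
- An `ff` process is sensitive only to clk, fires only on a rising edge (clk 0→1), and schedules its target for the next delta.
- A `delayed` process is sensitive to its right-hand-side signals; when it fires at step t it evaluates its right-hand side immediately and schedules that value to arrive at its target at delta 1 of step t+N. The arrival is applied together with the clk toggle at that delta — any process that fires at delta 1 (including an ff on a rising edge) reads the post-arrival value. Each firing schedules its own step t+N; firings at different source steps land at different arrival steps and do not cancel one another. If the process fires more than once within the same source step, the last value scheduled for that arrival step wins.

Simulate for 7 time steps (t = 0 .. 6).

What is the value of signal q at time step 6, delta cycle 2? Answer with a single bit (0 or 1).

0

t0.Δ0 clk=0 u=0 v=0 x=1 r=1 p=0 q=0 y=0 n1=0
t0.Δ1 clk=1 u=0 v=0 x=1 r=1 p=0 q=0 y=0 n1=0
t0.Δ2 clk=1 u=0 v=0 x=1 r=1 p=0 q=1 y=0 n1=0
t0.Δ3 clk=1 u=0 v=0 x=1 r=1 p=0 q=1 y=1 n1=0
t0.Δ4 clk=1 u=1 v=0 x=1 r=1 p=0 q=1 y=1 n1=0
t0.Δ5 clk=1 u=1 v=0 x=1 r=1 p=1 q=1 y=1 n1=0
t1.Δ0 clk=1 u=1 v=0 x=1 r=1 p=1 q=1 y=1 n1=0
t1.Δ1 clk=0 u=1 v=0 x=1 r=1 p=1 q=1 y=1 n1=0
t2.Δ0 clk=0 u=1 v=0 x=1 r=1 p=1 q=1 y=1 n1=0
t2.Δ1 clk=1 u=1 v=0 x=1 r=1 p=1 q=1 y=1 n1=0
t2.Δ2 clk=1 u=1 v=0 x=1 r=1 p=1 q=0 y=1 n1=0
t2.Δ3 clk=1 u=1 v=0 x=1 r=1 p=0 q=0 y=0 n1=0
t2.Δ4 clk=1 u=0 v=0 x=1 r=1 p=0 q=0 y=0 n1=0
t3.Δ0 clk=1 u=0 v=0 x=1 r=1 p=0 q=0 y=0 n1=0
t3.Δ1 clk=0 u=0 v=0 x=1 r=1 p=0 q=0 y=0 n1=0
t4.Δ0 clk=0 u=0 v=0 x=1 r=1 p=0 q=0 y=0 n1=0
t4.Δ1 clk=1 u=0 v=0 x=1 r=1 p=0 q=0 y=0 n1=0
t4.Δ2 clk=1 u=0 v=0 x=1 r=1 p=0 q=1 y=0 n1=0
t4.Δ3 clk=1 u=0 v=0 x=1 r=1 p=0 q=1 y=1 n1=0
t4.Δ4 clk=1 u=1 v=0 x=1 r=1 p=0 q=1 y=1 n1=0
t4.Δ5 clk=1 u=1 v=0 x=1 r=1 p=1 q=1 y=1 n1=0
t5.Δ0 clk=1 u=1 v=0 x=1 r=1 p=1 q=1 y=1 n1=0
t5.Δ1 clk=0 u=1 v=0 x=1 r=1 p=1 q=1 y=1 n1=0
t6.Δ0 clk=0 u=1 v=0 x=1 r=1 p=1 q=1 y=1 n1=0
t6.Δ1 clk=1 u=1 v=0 x=1 r=1 p=1 q=1 y=1 n1=0
t6.Δ2 clk=1 u=1 v=0 x=1 r=1 p=1 q=0 y=1 n1=0
t6.Δ3 clk=1 u=1 v=0 x=1 r=1 p=0 q=0 y=0 n1=0
t6.Δ4 clk=1 u=0 v=0 x=1 r=1 p=0 q=0 y=0 n1=0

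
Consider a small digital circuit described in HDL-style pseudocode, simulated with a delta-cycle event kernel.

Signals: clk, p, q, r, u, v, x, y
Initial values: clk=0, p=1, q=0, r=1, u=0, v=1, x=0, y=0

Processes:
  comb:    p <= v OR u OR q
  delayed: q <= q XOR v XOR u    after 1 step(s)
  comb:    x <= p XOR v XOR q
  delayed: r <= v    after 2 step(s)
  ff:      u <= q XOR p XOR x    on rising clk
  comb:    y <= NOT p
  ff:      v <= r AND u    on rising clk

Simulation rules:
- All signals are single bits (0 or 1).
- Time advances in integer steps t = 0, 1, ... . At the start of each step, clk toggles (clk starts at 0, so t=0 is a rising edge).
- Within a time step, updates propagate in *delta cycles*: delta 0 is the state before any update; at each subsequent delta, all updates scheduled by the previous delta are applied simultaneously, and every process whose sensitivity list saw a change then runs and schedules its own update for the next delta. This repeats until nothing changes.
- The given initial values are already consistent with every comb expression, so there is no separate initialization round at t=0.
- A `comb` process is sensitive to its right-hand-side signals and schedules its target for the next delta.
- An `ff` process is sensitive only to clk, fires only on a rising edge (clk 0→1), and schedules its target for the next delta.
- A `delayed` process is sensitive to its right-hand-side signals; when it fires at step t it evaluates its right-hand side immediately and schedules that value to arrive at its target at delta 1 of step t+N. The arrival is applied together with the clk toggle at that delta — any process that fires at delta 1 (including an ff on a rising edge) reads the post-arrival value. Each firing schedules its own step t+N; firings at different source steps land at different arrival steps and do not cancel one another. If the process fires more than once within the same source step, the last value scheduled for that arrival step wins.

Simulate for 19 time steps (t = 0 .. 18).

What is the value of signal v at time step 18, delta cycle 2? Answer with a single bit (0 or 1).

0

[bits: x,v,clk,q,y,r,u,p]
t=0: Δ0=01000101 Δ1=01100101 Δ2=00100111 Δ3=10100111 | 3Δ
t=1: Δ0=10100111 Δ1=10010111 Δ2=00010111 | 2Δ
t=2: Δ0=00010111 Δ1=00100011 Δ2=10100011 | 2Δ
t=3: Δ0=10100011 Δ1=10010011 Δ2=00010011 | 2Δ
t=4: Δ0=00010011 Δ1=00100011 Δ2=10100011 | 2Δ
t=5: Δ0=10100011 Δ1=10010011 Δ2=00010011 | 2Δ
t=6: Δ0=00010011 Δ1=00100011 Δ2=10100011 | 2Δ
t=7: Δ0=10100011 Δ1=10010011 Δ2=00010011 | 2Δ
t=8: Δ0=00010011 Δ1=00100011 Δ2=10100011 | 2Δ
t=9: Δ0=10100011 Δ1=10010011 Δ2=00010011 | 2Δ
t=10: Δ0=00010011 Δ1=00100011 Δ2=10100011 | 2Δ
t=11: Δ0=10100011 Δ1=10010011 Δ2=00010011 | 2Δ
t=12: Δ0=00010011 Δ1=00100011 Δ2=10100011 | 2Δ
t=13: Δ0=10100011 Δ1=10010011 Δ2=00010011 | 2Δ
t=14: Δ0=00010011 Δ1=00100011 Δ2=10100011 | 2Δ
t=15: Δ0=10100011 Δ1=10010011 Δ2=00010011 | 2Δ
t=16: Δ0=00010011 Δ1=00100011 Δ2=10100011 | 2Δ
t=17: Δ0=10100011 Δ1=10010011 Δ2=00010011 | 2Δ
t=18: Δ0=00010011 Δ1=00100011 Δ2=10100011 | 2Δ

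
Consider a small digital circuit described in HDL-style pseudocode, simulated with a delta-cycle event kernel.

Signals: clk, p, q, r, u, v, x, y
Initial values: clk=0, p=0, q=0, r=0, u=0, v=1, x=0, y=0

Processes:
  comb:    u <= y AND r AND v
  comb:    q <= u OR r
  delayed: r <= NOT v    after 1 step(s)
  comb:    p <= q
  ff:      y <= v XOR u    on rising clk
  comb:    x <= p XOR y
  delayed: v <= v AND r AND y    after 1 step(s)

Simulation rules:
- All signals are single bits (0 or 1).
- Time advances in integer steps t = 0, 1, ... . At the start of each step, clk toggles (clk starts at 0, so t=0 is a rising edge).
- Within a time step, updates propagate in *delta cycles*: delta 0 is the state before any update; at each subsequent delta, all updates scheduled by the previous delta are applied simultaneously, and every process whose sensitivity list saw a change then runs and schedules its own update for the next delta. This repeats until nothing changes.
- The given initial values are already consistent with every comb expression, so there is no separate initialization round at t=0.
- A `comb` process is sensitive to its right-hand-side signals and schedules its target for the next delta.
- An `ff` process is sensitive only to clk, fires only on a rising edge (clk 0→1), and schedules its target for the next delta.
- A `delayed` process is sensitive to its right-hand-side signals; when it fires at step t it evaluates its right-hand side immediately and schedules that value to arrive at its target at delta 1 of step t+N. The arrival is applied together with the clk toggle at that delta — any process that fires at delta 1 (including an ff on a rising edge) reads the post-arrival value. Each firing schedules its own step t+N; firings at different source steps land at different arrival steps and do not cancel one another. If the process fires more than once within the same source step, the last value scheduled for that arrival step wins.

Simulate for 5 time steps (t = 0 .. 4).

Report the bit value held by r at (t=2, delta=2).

1

t=0 Δ0: x=0 u=0 p=0 y=0 clk=0 r=0 v=1 q=0
  Δ1: clk:0→1
  Δ2: y:0→1
  Δ3: x:0→1
  (3Δ to stable)
t=1 Δ0: x=1 u=0 p=0 y=1 clk=1 r=0 v=1 q=0
  Δ1: clk:1→0, v:1→0
  (1Δ to stable)
t=2 Δ0: x=1 u=0 p=0 y=1 clk=0 r=0 v=0 q=0
  Δ1: clk:0→1, r:0→1
  Δ2: y:1→0, q:0→1
  Δ3: x:1→0, p:0→1
  Δ4: x:0→1
  (4Δ to stable)
t=3 Δ0: x=1 u=0 p=1 y=0 clk=1 r=1 v=0 q=1
  Δ1: clk:1→0
  (1Δ to stable)
t=4 Δ0: x=1 u=0 p=1 y=0 clk=0 r=1 v=0 q=1
  Δ1: clk:0→1
  (1Δ to stable)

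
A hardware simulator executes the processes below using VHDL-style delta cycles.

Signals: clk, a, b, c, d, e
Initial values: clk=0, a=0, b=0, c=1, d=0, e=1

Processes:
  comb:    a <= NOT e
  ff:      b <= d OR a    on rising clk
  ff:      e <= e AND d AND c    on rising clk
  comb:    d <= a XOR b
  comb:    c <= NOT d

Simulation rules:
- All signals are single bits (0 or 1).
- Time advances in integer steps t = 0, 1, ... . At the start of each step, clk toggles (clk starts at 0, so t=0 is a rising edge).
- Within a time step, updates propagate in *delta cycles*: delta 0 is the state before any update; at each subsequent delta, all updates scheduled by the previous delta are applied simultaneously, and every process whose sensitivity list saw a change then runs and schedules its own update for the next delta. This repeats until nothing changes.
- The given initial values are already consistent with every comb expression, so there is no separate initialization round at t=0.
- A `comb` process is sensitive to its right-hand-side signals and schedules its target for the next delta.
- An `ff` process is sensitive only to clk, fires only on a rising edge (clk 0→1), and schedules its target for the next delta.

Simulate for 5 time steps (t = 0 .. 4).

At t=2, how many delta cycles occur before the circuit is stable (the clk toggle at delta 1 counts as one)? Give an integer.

4

t=0 Δ0: d=0 e=1 c=1 clk=0 b=0 a=0
  Δ1: clk:0→1
  Δ2: e:1→0
  Δ3: a:0→1
  Δ4: d:0→1
  Δ5: c:1→0
  (5Δ to stable)
t=1 Δ0: d=1 e=0 c=0 clk=1 b=0 a=1
  Δ1: clk:1→0
  (1Δ to stable)
t=2 Δ0: d=1 e=0 c=0 clk=0 b=0 a=1
  Δ1: clk:0→1
  Δ2: b:0→1
  Δ3: d:1→0
  Δ4: c:0→1
  (4Δ to stable)
t=3 Δ0: d=0 e=0 c=1 clk=1 b=1 a=1
  Δ1: clk:1→0
  (1Δ to stable)
t=4 Δ0: d=0 e=0 c=1 clk=0 b=1 a=1
  Δ1: clk:0→1
  (1Δ to stable)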